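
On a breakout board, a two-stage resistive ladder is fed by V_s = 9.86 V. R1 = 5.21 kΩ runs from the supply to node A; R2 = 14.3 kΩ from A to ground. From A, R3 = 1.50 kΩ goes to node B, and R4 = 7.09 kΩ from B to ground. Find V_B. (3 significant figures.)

Looking into the second stage from A: R3 + R4 = 8.590 kΩ appears in parallel with R2.
Effective lower resistance at A: R2 ‖ 8.590 = 5.366 kΩ.
So V_A = 9.86 × 0.5074 = 5.003 V.
Stage 2 is unloaded, so V_B = V_A · R4/(R3+R4) = 5.003 × 7.09/8.590 = 4.129 V.

V_B ≈ 4.13 V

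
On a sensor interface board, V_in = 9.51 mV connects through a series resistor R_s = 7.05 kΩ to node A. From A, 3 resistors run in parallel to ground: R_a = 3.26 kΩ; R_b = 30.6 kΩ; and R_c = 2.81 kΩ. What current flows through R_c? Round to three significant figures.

I ≈ 0.573 µA

Parallel bank: R_p = 1/(1/3.26 + 1/30.6 + 1/2.81) = 1.438 kΩ.
V_A = 9.51 × 1.438/8.488 = 1.611 mV.
Branch current I = V_A/R_c = 1.611/2.81 = 0.5734 µA.
(Check via current divider: I_total = 1.120 µA; share G_k/ΣG = 0.5118 → same result.)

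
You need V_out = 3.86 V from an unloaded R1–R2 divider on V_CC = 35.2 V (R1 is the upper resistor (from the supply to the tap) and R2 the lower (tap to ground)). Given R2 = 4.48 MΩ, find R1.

R1 ≈ 36.4 MΩ

Required fraction k = V_out/V_CC = 0.1097.
Rearranging, R1 = R2·(1−k)/k = 4.48 × 8.119 = 36.37 MΩ.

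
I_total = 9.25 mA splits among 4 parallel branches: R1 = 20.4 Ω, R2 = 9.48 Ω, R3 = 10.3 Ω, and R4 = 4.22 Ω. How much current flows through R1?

I ≈ 0.928 mA

ΣG = 1/20.4 + 1/9.48 + 1/10.3 + 1/4.22 = 0.4886.
R1 takes the fraction G_k/ΣG = 0.04902/0.4886 = 0.1003, so I = 9.25 × 0.1003 = 0.9281 mA.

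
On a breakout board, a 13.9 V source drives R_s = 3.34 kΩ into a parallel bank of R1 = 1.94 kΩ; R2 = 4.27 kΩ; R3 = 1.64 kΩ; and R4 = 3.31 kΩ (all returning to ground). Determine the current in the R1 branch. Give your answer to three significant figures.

Combine the parallel branches: R_p = (1/1.94 + 1/4.27 + 1/1.64 + 1/3.31)⁻¹ = 0.6019 kΩ.
V_A = 13.9 × 0.6019/3.942 = 2.122 V.
I(R1) = V_A / R1 = 2.122/1.94 = 1.094 mA.

I ≈ 1.09 mA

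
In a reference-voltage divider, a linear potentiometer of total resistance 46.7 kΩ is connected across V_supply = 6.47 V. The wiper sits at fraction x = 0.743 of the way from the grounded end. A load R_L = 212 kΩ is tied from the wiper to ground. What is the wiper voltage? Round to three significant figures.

V_out ≈ 4.61 V

Split the track: R_lower = x·R_p = 34.70 kΩ, R_upper = (1−x)·R_p = 12.00 kΩ.
Lower segment in parallel with the load: 34.70 ‖ 212 = 29.82 kΩ.
Loaded-divider output: V_out = 6.47 × 0.7130 = 4.613 V.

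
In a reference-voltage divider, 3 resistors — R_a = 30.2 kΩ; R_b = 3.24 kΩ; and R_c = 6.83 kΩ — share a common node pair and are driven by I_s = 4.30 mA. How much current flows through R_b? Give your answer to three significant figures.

I ≈ 2.72 mA

ΣG = 1/30.2 + 1/3.24 + 1/6.83 = 0.4882.
By the current-divider rule, I = I_s · G_k/ΣG = 4.30 × 0.6322 = 2.719 mA.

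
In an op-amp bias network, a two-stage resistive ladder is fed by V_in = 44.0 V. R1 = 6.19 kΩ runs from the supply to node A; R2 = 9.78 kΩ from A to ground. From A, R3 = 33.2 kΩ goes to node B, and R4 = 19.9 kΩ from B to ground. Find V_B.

V_B ≈ 9.43 V

Node A sees R2 in parallel with the series input of stage 2, R3 + R4 = 53.10 kΩ.
Effective lower resistance at A: R2 ‖ 53.10 = 8.259 kΩ.
First divider: V_A = V_in · 8.259/(6.19 + 8.259) = 25.15 V.
V_B = V_A × 0.3748 = 9.425 V.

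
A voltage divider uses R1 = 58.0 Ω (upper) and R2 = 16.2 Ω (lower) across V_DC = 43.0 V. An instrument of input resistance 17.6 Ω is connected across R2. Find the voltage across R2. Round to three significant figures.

V_out ≈ 5.46 V

The load sits in parallel with R2, giving an effective lower resistance R2' = R2·R_L/(R2+R_L) = 8.436 Ω.
Voltage divider with the loaded lower leg: V_out = 43.0 × 8.436/(58.0 + 8.436) = 43.0 × 0.1270 = 5.460 V.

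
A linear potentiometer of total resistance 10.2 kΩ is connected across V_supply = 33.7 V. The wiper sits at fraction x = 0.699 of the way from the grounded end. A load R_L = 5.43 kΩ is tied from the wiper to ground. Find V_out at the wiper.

Split the track: R_lower = x·R_p = 7.130 kΩ, R_upper = (1−x)·R_p = 3.070 kΩ.
Lower segment in parallel with the load: 7.130 ‖ 5.43 = 3.082 kΩ.
Loaded-divider output: V_out = 33.7 × 0.5010 = 16.88 V.
(Unloaded: V_out = x·V_supply = 23.6 V.)

V_out ≈ 16.9 V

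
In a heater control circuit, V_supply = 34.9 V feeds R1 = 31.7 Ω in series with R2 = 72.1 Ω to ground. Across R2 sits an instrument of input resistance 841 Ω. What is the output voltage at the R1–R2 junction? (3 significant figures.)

V_out ≈ 23.6 V

R2 ‖ R_L = (72.1 × 841)/(72.1 + 841) = 66.41 Ω.
Voltage divider with the loaded lower leg: V_out = 34.9 × 66.41/(31.7 + 66.41) = 34.9 × 0.6769 = 23.62 V.
(Unloaded it would be 24.2 V; the load pulls it down.)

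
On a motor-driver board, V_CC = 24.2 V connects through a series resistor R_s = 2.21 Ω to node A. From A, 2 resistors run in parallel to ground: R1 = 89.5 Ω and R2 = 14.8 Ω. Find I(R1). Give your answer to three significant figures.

I ≈ 0.230 A

Combine the parallel branches: R_p = (1/89.5 + 1/14.8)⁻¹ = 12.70 Ω.
Node voltage V_A = V_CC · R_p/(R_s + R_p) = 24.2 × 0.8518 = 20.61 V.
Branch current I = V_A/R1 = 20.61/89.5 = 0.2303 A.
(Check via current divider: I_total = 1.623 A; share G_k/ΣG = 0.1419 → same result.)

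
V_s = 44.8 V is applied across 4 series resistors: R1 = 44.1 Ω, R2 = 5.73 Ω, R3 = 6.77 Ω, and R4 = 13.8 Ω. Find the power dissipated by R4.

P ≈ 5.59 W

The common current is I = 44.8/70.40 = 0.6364 A.
P = I²R = 0.4050 × 13.8 = 5.588 W.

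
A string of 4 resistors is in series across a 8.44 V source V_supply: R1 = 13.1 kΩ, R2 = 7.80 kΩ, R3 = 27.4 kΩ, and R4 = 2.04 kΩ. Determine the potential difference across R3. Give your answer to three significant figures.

ΣR = 13.1 + 7.80 + 27.4 + 2.04 = 50.34 kΩ.
By the voltage-divider rule, V = 8.44 × 27.40/50.34 = 4.594 V.

V ≈ 4.59 V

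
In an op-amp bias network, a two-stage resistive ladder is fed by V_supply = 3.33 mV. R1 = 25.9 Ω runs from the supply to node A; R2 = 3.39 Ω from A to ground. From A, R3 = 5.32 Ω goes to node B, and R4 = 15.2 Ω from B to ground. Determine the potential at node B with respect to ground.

V_B ≈ 0.249 mV

Looking into the second stage from A: R3 + R4 = 20.52 Ω appears in parallel with R2.
R2 ‖ (R3+R4) = 2.909 Ω.
First divider: V_A = V_supply · 2.909/(25.9 + 2.909) = 0.3363 mV.
Stage 2 is unloaded, so V_B = V_A · R4/(R3+R4) = 0.3363 × 15.2/20.52 = 0.2491 mV.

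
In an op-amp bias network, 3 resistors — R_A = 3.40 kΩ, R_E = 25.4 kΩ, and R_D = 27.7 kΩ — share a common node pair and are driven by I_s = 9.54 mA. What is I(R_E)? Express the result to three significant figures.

ΣG = 1/3.40 + 1/25.4 + 1/27.7 = 0.3696.
Current divider: I(R_E) = I_s · G_k/ΣG = 9.54 × (0.03937/0.3696) = 9.54 × 0.1065 = 1.016 mA.

I ≈ 1.02 mA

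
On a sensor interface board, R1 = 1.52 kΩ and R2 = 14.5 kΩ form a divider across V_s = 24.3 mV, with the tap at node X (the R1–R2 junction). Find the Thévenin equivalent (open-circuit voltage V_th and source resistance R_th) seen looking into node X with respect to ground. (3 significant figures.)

With X open, the divider is unloaded: V_th = 24.3 × 14.5/16.02 = 21.99 mV.
With V_s suppressed (replaced by a short), R_th = R1 ‖ R2 = (1.520 × 14.5)/(1.520 + 14.5) = 1.376 kΩ.

V_th ≈ 22.0 mV, R_th ≈ 1.38 kΩ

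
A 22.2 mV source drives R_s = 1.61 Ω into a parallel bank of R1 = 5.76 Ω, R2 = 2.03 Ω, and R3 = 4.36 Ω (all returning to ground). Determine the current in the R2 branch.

I ≈ 4.48 mA

Combine the parallel branches: R_p = (1/5.76 + 1/2.03 + 1/4.36)⁻¹ = 1.117 Ω.
Node voltage V_A = V_DC · R_p/(R_s + R_p) = 22.2 × 0.4095 = 9.091 mV.
Branch current I = V_A/R2 = 9.091/2.03 = 4.478 mA.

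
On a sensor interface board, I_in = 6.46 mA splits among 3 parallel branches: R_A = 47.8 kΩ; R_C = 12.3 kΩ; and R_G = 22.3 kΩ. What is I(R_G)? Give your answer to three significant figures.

Conductances: ΣG = 1/47.8 + 1/12.3 + 1/22.3 = 0.1471 (1/kΩ).
R_G takes the fraction G_k/ΣG = 0.04484/0.1471 = 0.3049, so I = 6.46 × 0.3049 = 1.970 mA.

I ≈ 1.97 mA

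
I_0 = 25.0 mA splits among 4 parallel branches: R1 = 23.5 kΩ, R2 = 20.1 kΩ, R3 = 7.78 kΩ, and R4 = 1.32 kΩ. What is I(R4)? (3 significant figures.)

Conductances: ΣG = 1/23.5 + 1/20.1 + 1/7.78 + 1/1.32 = 0.9784 (1/kΩ).
By the current-divider rule, I = I_0 · G_k/ΣG = 25.0 × 0.7743 = 19.36 mA.

I ≈ 19.4 mA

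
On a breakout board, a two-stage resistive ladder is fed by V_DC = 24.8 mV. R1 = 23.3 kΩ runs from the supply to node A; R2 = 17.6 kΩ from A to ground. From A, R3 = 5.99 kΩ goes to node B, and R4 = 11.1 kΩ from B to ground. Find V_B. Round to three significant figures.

V_B ≈ 4.37 mV

Looking into the second stage from A: R3 + R4 = 17.09 kΩ appears in parallel with R2.
Effective lower resistance at A: R2 ‖ 17.09 = 8.671 kΩ.
V_A = 24.8 × 8.671/(23.3 + 8.671) = 6.726 mV.
Then the unloaded second divider: V_B = V_A × R4/(R3+R4) = 6.726 × 0.6495 = 4.368 mV.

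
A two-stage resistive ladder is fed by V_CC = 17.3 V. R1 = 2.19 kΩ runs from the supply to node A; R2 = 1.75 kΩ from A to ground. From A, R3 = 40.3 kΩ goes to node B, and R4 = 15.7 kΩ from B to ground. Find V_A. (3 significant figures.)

V_A ≈ 7.55 V

Node A sees R2 in parallel with the series input of stage 2, R3 + R4 = 56.00 kΩ.
R2 ‖ (R3+R4) = 1.697 kΩ.
First divider: V_A = V_CC · 1.697/(2.19 + 1.697) = 7.553 V.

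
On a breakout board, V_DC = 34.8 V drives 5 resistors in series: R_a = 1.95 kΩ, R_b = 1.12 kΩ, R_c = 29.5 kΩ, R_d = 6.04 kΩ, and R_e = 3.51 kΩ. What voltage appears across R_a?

V ≈ 1.61 V

Series total: ΣR = 1.95 + 1.12 + 29.5 + 6.04 + 3.51 = 42.12 kΩ.
By the voltage-divider rule, V = 34.8 × 1.950/42.12 = 1.611 V.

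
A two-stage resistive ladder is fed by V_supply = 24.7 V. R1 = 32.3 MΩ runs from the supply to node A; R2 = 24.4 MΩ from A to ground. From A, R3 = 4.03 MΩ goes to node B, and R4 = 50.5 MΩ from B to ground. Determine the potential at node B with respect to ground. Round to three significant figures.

V_B ≈ 7.84 V

Looking into the second stage from A: R3 + R4 = 54.53 MΩ appears in parallel with R2.
R2 ‖ (R3+R4) = 16.86 MΩ.
So V_A = 24.7 × 0.3429 = 8.470 V.
Stage 2 is unloaded, so V_B = V_A · R4/(R3+R4) = 8.470 × 50.5/54.53 = 7.844 V.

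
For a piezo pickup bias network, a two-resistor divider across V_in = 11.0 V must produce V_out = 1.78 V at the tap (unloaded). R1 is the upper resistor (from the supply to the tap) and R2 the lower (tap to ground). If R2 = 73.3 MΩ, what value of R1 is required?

R1 ≈ 380 MΩ

V_out/V_in = R2/(R1+R2) = 0.1618.
R1 = R2·(1/k − 1) = 73.3 × 5.180 = 379.7 MΩ.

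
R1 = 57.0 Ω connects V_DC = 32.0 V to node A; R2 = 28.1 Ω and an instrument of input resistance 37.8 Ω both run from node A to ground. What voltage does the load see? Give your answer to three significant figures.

First combine the lower leg with the load: R2 ‖ R_L = 16.12 Ω.
Voltage divider with the loaded lower leg: V_out = 32.0 × 16.12/(57.0 + 16.12) = 32.0 × 0.2204 = 7.054 V.
(Unloaded it would be 10.6 V; the load pulls it down.)

V_out ≈ 7.05 V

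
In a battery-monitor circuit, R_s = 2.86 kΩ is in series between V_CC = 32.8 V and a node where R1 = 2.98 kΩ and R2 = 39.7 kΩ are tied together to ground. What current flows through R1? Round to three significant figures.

Combine the parallel branches: R_p = (1/2.98 + 1/39.7)⁻¹ = 2.772 kΩ.
Node voltage V_A = V_CC · R_p/(R_s + R_p) = 32.8 × 0.4922 = 16.14 V.
I(R1) = V_A / R1 = 16.14/2.98 = 5.417 mA.
(Equivalently: I_total = 5.824 mA, then current-divider fraction G_k/ΣG = 0.9302.)

I ≈ 5.42 mA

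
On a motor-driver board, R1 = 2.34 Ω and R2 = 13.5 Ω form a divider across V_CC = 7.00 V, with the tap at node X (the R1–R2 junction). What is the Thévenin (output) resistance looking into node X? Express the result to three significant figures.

R_th ≈ 1.99 Ω

Zeroing V_CC shorts the top of R1 to ground, so R_th = R1 ‖ R2 = 1.994 Ω.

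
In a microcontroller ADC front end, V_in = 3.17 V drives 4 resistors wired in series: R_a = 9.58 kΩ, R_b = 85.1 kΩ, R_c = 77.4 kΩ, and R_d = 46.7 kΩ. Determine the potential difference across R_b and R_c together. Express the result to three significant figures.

V ≈ 2.35 V

Total series resistance ΣR = 9.58 + 85.1 + 77.4 + 46.7 = 218.8 kΩ.
R_{R_b..R_c} = 85.1 + 77.4 = 162.5 kΩ.
By the voltage-divider rule, V = 3.17 × 162.5/218.8 = 2.355 V.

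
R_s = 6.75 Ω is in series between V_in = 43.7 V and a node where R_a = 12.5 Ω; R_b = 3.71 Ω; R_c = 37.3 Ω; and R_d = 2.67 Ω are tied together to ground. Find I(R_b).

Combine the parallel branches: R_p = (1/12.5 + 1/3.71 + 1/37.3 + 1/2.67)⁻¹ = 1.332 Ω.
Node voltage V_A = V_in · R_p/(R_s + R_p) = 43.7 × 0.1648 = 7.201 V.
I(R_b) = V_A / R_b = 7.201/3.71 = 1.941 A.

I ≈ 1.94 A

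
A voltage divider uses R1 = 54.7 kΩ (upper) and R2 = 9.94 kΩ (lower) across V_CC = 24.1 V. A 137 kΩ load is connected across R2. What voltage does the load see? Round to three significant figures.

R2 ‖ R_L = (9.94 × 137)/(9.94 + 137) = 9.268 kΩ.
Voltage divider with the loaded lower leg: V_out = 24.1 × 9.268/(54.7 + 9.268) = 24.1 × 0.1449 = 3.492 V.
(Unloaded it would be 3.71 V; the load pulls it down.)

V_out ≈ 3.49 V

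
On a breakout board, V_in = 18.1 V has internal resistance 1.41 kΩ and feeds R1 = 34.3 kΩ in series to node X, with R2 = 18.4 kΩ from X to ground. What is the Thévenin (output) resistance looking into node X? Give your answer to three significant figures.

R1' = 1.41 + 34.3 = 35.71 kΩ (source resistance + R1).
Zeroing V_in shorts the top of R1' to ground, so R_th = R1' ‖ R2 = 12.14 kΩ.

R_th ≈ 12.1 kΩ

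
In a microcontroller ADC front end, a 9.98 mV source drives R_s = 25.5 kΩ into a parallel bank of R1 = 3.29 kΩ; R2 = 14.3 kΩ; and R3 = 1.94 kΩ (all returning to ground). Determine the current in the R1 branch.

Equivalent of the parallel group: R_p = 1.124 kΩ.
Node voltage V_A = V_in · R_p/(R_s + R_p) = 9.98 × 0.04223 = 0.4215 mV.
I(R1) = V_A / R1 = 0.4215/3.29 = 0.1281 µA.

I ≈ 0.128 µA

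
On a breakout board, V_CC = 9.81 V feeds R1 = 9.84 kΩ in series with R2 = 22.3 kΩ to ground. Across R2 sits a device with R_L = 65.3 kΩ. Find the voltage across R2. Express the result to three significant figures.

V_out ≈ 6.16 V

R2 ‖ R_L = (22.3 × 65.3)/(22.3 + 65.3) = 16.62 kΩ.
Then V_out = V_CC · R2'/(R1 + R2') = 9.81 × 16.62/26.46 = 6.162 V.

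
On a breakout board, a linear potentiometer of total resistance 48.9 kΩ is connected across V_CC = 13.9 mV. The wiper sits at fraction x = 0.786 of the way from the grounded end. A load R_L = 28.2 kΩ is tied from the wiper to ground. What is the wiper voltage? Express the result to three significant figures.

Split the track: R_lower = x·R_p = 38.44 kΩ, R_upper = (1−x)·R_p = 10.46 kΩ.
Lower segment in parallel with the load: 38.44 ‖ 28.2 = 16.27 kΩ.
Then V_out = V_CC · 16.27/(10.46 + 16.27) = 8.458 mV.

V_out ≈ 8.46 mV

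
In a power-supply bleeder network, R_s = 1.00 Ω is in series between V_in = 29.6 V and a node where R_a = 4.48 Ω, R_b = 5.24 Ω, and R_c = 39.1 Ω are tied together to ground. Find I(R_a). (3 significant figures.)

I ≈ 4.59 A

Parallel bank: R_p = 1/(1/4.48 + 1/5.24 + 1/39.1) = 2.275 Ω.
V_A = 29.6 × 2.275/3.275 = 20.56 V.
I(R_a) = V_A / R_a = 20.56/4.48 = 4.589 A.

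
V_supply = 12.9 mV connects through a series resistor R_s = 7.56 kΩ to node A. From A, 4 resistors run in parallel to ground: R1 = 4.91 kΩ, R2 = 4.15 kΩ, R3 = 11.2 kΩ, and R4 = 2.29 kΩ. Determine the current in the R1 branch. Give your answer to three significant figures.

Equivalent of the parallel group: R_p = 1.030 kΩ.
V_A = 12.9 × 1.030/8.590 = 1.547 mV.
Branch current I = V_A/R1 = 1.547/4.91 = 0.3151 µA.

I ≈ 0.315 µA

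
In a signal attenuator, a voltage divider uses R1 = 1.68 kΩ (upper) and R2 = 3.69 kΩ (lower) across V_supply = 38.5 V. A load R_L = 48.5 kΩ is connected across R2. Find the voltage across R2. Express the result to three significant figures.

V_out ≈ 25.8 V

The load sits in parallel with R2, giving an effective lower resistance R2' = R2·R_L/(R2+R_L) = 3.429 kΩ.
Now apply the divider: V_out = 38.5 × 0.6712 = 25.84 V.
(Unloaded it would be 26.5 V; the load pulls it down.)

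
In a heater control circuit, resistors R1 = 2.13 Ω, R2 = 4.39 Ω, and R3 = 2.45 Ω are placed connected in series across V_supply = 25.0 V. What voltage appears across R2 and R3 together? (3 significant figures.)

V ≈ 19.1 V

ΣR = 2.13 + 4.39 + 2.45 = 8.970 Ω.
R_{R2..R3} = 4.39 + 2.45 = 6.840 Ω.
By the voltage-divider rule, V = 25.0 × 6.840/8.970 = 19.06 V.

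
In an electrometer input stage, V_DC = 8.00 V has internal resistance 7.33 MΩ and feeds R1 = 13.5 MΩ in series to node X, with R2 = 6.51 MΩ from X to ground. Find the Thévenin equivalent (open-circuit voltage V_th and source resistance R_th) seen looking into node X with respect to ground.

R1' = 7.33 + 13.5 = 20.83 MΩ (source resistance + R1).
Open-circuit (no load on X): V_th = V_DC · R2/(R1' + R2) = 8.00 × 6.51/(20.83 + 6.51) = 1.905 V.
With V_DC suppressed (replaced by a short), R_th = R1' ‖ R2 = (20.83 × 6.51)/(20.83 + 6.51) = 4.960 MΩ.

V_th ≈ 1.90 V, R_th ≈ 4.96 MΩ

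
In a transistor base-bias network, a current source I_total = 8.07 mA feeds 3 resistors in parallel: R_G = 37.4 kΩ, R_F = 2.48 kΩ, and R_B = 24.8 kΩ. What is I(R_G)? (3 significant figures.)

I ≈ 0.459 mA

Conductances: ΣG = 1/37.4 + 1/2.48 + 1/24.8 = 0.4703 (1/kΩ).
Current divider: I(R_G) = I_total · G_k/ΣG = 8.07 × (0.02674/0.4703) = 8.07 × 0.05685 = 0.4588 mA.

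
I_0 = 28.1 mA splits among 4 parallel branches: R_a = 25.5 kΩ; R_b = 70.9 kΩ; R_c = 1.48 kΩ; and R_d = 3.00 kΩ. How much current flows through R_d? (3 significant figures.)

Conductances: ΣG = 1/25.5 + 1/70.9 + 1/1.48 + 1/3.00 = 1.062 (1/kΩ).
R_d takes the fraction G_k/ΣG = 0.3333/1.062 = 0.3138, so I = 28.1 × 0.3138 = 8.817 mA.

I ≈ 8.82 mA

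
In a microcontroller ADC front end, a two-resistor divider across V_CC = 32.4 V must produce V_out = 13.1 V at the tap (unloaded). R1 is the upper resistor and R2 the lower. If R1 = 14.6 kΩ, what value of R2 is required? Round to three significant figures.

R2 ≈ 9.91 kΩ

Required fraction k = V_out/V_CC = 0.4043.
R2 = R1 · 0.4043/(1 − 0.4043) = 9.910 kΩ.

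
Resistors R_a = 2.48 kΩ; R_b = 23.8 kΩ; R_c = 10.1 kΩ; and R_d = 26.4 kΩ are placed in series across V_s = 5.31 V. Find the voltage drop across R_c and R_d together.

Series total: ΣR = 2.48 + 23.8 + 10.1 + 26.4 = 62.78 kΩ.
R_{R_c..R_d} = 10.1 + 26.4 = 36.50 kΩ.
By the voltage-divider rule, V = 5.31 × 36.50/62.78 = 3.087 V.

V ≈ 3.09 V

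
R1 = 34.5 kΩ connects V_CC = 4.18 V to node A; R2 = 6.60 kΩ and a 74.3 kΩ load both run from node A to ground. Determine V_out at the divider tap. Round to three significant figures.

V_out ≈ 0.625 V

The load sits in parallel with R2, giving an effective lower resistance R2' = R2·R_L/(R2+R_L) = 6.062 kΩ.
Then V_out = V_CC · R2'/(R1 + R2') = 4.18 × 6.062/40.56 = 0.6247 V.
(Unloaded it would be 0.671 V; the load pulls it down.)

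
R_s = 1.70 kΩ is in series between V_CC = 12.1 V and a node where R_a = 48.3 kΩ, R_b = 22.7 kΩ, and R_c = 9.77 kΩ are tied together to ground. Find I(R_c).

Combine the parallel branches: R_p = (1/48.3 + 1/22.7 + 1/9.77)⁻¹ = 5.984 kΩ.
V_A by voltage divider: V_A = 12.1 × 5.984/(1.70 + 5.984) = 9.423 V.
I(R_c) = V_A / R_c = 9.423/9.77 = 0.9645 mA.

I ≈ 0.964 mA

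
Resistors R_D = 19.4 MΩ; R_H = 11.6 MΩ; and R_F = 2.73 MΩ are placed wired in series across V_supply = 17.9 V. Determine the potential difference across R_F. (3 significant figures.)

V ≈ 1.45 V

ΣR = 19.4 + 11.6 + 2.73 = 33.73 MΩ.
V = V_supply · R/ΣR = 17.9 × 0.08094 = 1.449 V.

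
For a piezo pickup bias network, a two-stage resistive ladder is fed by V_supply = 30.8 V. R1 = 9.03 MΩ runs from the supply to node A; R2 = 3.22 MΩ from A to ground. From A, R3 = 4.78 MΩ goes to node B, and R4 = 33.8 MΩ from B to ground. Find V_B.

Looking into the second stage from A: R3 + R4 = 38.58 MΩ appears in parallel with R2.
R2 ‖ (R3+R4) = 2.972 MΩ.
So V_A = 30.8 × 0.2476 = 7.627 V.
Then the unloaded second divider: V_B = V_A × R4/(R3+R4) = 7.627 × 0.8761 = 6.682 V.

V_B ≈ 6.68 V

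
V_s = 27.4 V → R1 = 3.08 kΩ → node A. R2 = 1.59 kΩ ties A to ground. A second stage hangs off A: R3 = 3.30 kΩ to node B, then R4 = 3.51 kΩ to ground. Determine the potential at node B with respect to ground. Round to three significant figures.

Node A sees R2 in parallel with the series input of stage 2, R3 + R4 = 6.810 kΩ.
Effective lower resistance at A: R2 ‖ 6.810 = 1.289 kΩ.
So V_A = 27.4 × 0.2950 = 8.084 V.
V_B = V_A × 0.5154 = 4.167 V.

V_B ≈ 4.17 V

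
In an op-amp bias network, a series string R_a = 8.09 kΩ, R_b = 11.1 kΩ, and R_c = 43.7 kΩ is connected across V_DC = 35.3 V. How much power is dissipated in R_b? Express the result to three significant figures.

The common current is I = 35.3/62.89 = 0.5613 mA.
P = I²R = 0.3151 × 11.1 = 3.497 mW.

P ≈ 3.50 mW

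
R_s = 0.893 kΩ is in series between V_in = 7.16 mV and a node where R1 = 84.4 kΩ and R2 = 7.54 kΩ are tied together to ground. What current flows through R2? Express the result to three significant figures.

Parallel bank: R_p = 1/(1/84.4 + 1/7.54) = 6.922 kΩ.
V_A = 7.16 × 6.922/7.815 = 6.342 mV.
I(R2) = V_A / R2 = 6.342/7.54 = 0.8411 µA.

I ≈ 0.841 µA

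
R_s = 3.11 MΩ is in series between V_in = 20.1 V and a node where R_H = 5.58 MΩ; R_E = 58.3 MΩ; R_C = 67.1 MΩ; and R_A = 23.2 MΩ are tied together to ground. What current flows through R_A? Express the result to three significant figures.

Parallel bank: R_p = 1/(1/5.58 + 1/58.3 + 1/67.1 + 1/23.2) = 3.931 MΩ.
V_A = 20.1 × 3.931/7.041 = 11.22 V.
I(R_A) = V_A / R_A = 11.22/23.2 = 0.4837 µA.

I ≈ 0.484 µA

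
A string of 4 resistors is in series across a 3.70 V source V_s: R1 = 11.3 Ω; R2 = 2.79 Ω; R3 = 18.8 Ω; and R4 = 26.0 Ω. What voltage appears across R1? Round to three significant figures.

Series total: ΣR = 11.3 + 2.79 + 18.8 + 26.0 = 58.89 Ω.
V = V_s · R/ΣR = 3.70 × 0.1919 = 0.7100 V.

V ≈ 0.710 V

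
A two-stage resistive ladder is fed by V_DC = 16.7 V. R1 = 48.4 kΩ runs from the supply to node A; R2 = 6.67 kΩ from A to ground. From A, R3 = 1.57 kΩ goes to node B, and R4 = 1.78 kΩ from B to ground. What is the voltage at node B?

The second stage (R3 + R4 = 3.350 kΩ) loads node A in parallel with R2.
R2 ‖ (R3+R4) = 2.230 kΩ.
First divider: V_A = V_DC · 2.230/(48.4 + 2.230) = 0.7355 V.
Then the unloaded second divider: V_B = V_A × R4/(R3+R4) = 0.7355 × 0.5313 = 0.3908 V.

V_B ≈ 0.391 V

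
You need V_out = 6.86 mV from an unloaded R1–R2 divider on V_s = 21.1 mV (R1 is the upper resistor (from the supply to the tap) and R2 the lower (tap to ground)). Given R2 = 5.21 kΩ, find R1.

R1 ≈ 10.8 kΩ

Required fraction k = V_out/V_s = 0.3251.
Rearranging, R1 = R2·(1−k)/k = 5.21 × 2.076 = 10.81 kΩ.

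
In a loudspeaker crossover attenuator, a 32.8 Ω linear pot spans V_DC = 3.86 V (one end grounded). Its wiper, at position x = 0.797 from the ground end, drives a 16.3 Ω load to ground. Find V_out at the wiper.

V_out ≈ 2.32 V

The pot divides into 6.658 Ω above the wiper and 26.14 Ω below.
R_L loads the lower segment: effective lower R = 10.04 Ω.
V_out = 3.86 × 10.04/(6.658 + 10.04) = 2.321 V.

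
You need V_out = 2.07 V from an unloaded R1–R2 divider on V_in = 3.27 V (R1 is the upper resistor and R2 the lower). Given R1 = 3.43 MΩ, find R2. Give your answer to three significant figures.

Required fraction k = V_out/V_in = 0.6330.
Rearranging, R2 = R1·k/(1−k) = 3.43 × 1.725 = 5.917 MΩ.

R2 ≈ 5.92 MΩ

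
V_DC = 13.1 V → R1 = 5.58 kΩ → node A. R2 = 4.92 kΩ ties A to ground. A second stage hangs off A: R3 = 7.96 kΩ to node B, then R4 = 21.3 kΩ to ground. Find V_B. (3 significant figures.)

The second stage (R3 + R4 = 29.26 kΩ) loads node A in parallel with R2.
R2 ‖ (R3+R4) = 4.212 kΩ.
First divider: V_A = V_DC · 4.212/(5.58 + 4.212) = 5.635 V.
V_B = V_A × 0.7280 = 4.102 V.

V_B ≈ 4.10 V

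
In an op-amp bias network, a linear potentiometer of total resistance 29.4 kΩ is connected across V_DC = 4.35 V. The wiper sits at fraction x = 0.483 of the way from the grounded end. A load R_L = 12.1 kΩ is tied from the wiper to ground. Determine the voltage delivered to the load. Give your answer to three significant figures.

The pot divides into 15.20 kΩ above the wiper and 14.20 kΩ below.
(x·R_p) ‖ R_L = 6.533 kΩ.
V_out = 4.35 × 6.533/(15.20 + 6.533) = 1.308 V.
(Unloaded: V_out = x·V_DC = 2.10 V.)

V_out ≈ 1.31 V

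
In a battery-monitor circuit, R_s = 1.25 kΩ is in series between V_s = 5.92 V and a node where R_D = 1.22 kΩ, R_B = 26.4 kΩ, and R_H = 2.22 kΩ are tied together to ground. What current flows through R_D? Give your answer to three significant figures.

Equivalent of the parallel group: R_p = 0.7645 kΩ.
Node voltage V_A = V_s · R_p/(R_s + R_p) = 5.92 × 0.3795 = 2.247 V.
I(R_D) = V_A / R_D = 2.247/1.22 = 1.842 mA.
(Check via current divider: I_total = 2.939 mA; share G_k/ΣG = 0.6267 → same result.)

I ≈ 1.84 mA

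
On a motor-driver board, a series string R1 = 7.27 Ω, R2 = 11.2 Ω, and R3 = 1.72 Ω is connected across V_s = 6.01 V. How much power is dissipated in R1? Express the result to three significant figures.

P ≈ 0.644 W

The common current is I = 6.01/20.19 = 0.2977 A.
P(R1) = I²·R1 = (0.2977)² × 7.27 = 0.6442 W.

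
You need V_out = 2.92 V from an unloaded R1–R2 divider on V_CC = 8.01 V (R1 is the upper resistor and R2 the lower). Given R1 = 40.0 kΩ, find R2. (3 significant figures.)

V_out/V_CC = R2/(R1+R2) = 0.3645.
Rearranging, R2 = R1·k/(1−k) = 40.0 × 0.5737 = 22.95 kΩ.

R2 ≈ 22.9 kΩ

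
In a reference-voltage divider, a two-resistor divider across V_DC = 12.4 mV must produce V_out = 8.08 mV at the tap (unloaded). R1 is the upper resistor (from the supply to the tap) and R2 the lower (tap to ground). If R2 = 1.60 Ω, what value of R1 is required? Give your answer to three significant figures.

R1 ≈ 0.855 Ω

V_out/V_DC = R2/(R1+R2) = 0.6516.
So R1 = R2 · (V_DC/V_out − 1) = 1.60 × (12.4/8.08 − 1) = 1.60 × 0.5347 = 0.8554 Ω.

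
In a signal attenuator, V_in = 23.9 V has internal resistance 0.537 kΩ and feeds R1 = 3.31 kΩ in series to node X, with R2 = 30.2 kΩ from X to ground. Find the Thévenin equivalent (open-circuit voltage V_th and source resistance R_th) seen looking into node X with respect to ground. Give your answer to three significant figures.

R1' = 0.537 + 3.31 = 3.847 kΩ (source resistance + R1).
V_th is the unloaded tap voltage: V_in · R2/(R1'+R2) = 23.9 × 0.8870 = 21.20 V.
Zeroing V_in shorts the top of R1' to ground, so R_th = R1' ‖ R2 = 3.412 kΩ.

V_th ≈ 21.2 V, R_th ≈ 3.41 kΩ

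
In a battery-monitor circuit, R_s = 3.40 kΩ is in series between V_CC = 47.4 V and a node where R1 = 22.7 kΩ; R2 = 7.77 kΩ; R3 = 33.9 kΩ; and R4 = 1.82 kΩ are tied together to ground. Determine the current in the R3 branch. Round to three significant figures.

Equivalent of the parallel group: R_p = 1.330 kΩ.
V_A by voltage divider: V_A = 47.4 × 1.330/(3.40 + 1.330) = 13.33 V.
I(R3) = V_A / R3 = 13.33/33.9 = 0.3932 mA.

I ≈ 0.393 mA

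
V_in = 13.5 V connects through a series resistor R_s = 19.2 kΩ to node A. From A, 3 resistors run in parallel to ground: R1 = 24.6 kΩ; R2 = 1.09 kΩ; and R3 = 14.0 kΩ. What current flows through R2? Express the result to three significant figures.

I ≈ 0.596 mA

Combine the parallel branches: R_p = (1/24.6 + 1/1.09 + 1/14.0)⁻¹ = 0.9713 kΩ.
V_A by voltage divider: V_A = 13.5 × 0.9713/(19.2 + 0.9713) = 0.6501 V.
I(R2) = V_A / R2 = 0.6501/1.09 = 0.5964 mA.
(Equivalently: I_total = 0.6693 mA, then current-divider fraction G_k/ΣG = 0.8911.)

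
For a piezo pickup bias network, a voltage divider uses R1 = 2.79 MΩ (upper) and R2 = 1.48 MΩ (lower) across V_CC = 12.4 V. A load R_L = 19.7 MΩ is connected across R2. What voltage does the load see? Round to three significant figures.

V_out ≈ 4.10 V

The load sits in parallel with R2, giving an effective lower resistance R2' = R2·R_L/(R2+R_L) = 1.377 MΩ.
Then V_out = V_CC · R2'/(R1 + R2') = 12.4 × 1.377/4.167 = 4.097 V.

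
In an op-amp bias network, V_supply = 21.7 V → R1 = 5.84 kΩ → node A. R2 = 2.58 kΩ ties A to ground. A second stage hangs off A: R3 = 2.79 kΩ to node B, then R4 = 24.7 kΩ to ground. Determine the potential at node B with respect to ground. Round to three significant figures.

V_B ≈ 5.61 V

Node A sees R2 in parallel with the series input of stage 2, R3 + R4 = 27.49 kΩ.
Effective lower resistance at A: R2 ‖ 27.49 = 2.359 kΩ.
First divider: V_A = V_supply · 2.359/(5.84 + 2.359) = 6.243 V.
Then the unloaded second divider: V_B = V_A × R4/(R3+R4) = 6.243 × 0.8985 = 5.609 V.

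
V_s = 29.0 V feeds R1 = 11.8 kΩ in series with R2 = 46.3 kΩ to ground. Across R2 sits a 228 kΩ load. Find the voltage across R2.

R2 ‖ R_L = (46.3 × 228)/(46.3 + 228) = 38.48 kΩ.
Then V_out = V_s · R2'/(R1 + R2') = 29.0 × 38.48/50.28 = 22.19 V.
(Unloaded it would be 23.1 V; the load pulls it down.)

V_out ≈ 22.2 V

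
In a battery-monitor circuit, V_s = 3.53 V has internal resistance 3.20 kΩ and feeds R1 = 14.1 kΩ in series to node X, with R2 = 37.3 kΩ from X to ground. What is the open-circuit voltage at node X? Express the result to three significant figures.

R1' = 3.20 + 14.1 = 17.30 kΩ (source resistance + R1).
Open-circuit (no load on X): V_th = V_s · R2/(R1' + R2) = 3.53 × 37.3/(17.30 + 37.3) = 2.412 V.

V_th ≈ 2.41 V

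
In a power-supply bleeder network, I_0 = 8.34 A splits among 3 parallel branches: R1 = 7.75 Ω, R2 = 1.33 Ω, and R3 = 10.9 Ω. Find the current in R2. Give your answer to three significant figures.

I ≈ 6.45 A

Total conductance ΣG = 1/7.75 + 1/1.33 + 1/10.9 = 0.9727 (units of 1/Ω).
By the current-divider rule, I = I_0 · G_k/ΣG = 8.34 × 0.7730 = 6.447 A.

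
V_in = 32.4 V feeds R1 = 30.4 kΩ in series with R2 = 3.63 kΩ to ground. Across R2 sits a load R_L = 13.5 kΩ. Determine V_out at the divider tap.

V_out ≈ 2.79 V

The load sits in parallel with R2, giving an effective lower resistance R2' = R2·R_L/(R2+R_L) = 2.861 kΩ.
Now apply the divider: V_out = 32.4 × 0.08601 = 2.787 V.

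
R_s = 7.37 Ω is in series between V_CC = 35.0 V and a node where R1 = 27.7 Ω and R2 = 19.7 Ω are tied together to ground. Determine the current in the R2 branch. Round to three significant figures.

I ≈ 1.08 A

Combine the parallel branches: R_p = (1/27.7 + 1/19.7)⁻¹ = 11.51 Ω.
V_A = 35.0 × 11.51/18.88 = 21.34 V.
I(R2) = V_A / R2 = 21.34/19.7 = 1.083 A.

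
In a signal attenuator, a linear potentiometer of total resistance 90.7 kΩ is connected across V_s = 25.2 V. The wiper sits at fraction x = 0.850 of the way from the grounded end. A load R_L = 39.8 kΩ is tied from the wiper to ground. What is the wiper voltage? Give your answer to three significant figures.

Lower segment x·R_p = 77.09 kΩ; upper segment (1−x)·R_p = 13.61 kΩ.
Lower segment in parallel with the load: 77.09 ‖ 39.8 = 26.25 kΩ.
Loaded-divider output: V_out = 25.2 × 0.6586 = 16.60 V.

V_out ≈ 16.6 V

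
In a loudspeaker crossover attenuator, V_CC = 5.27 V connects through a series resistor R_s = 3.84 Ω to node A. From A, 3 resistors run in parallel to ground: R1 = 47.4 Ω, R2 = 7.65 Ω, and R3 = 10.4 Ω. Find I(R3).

I ≈ 0.260 A

Equivalent of the parallel group: R_p = 4.033 Ω.
Node voltage V_A = V_CC · R_p/(R_s + R_p) = 5.27 × 0.5122 = 2.700 V.
Branch current I = V_A/R3 = 2.700/10.4 = 0.2596 A.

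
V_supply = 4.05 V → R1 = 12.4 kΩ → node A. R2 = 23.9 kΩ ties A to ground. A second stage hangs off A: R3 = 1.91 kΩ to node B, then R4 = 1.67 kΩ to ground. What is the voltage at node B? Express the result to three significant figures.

V_B ≈ 0.379 V

The second stage (R3 + R4 = 3.580 kΩ) loads node A in parallel with R2.
R2 ‖ (R3+R4) = 3.114 kΩ.
V_A = 4.05 × 3.114/(12.4 + 3.114) = 0.8128 V.
Then the unloaded second divider: V_B = V_A × R4/(R3+R4) = 0.8128 × 0.4665 = 0.3792 V.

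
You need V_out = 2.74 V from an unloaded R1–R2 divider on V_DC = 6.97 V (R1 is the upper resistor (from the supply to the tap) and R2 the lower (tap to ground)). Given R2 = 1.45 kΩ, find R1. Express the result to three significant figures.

R1 ≈ 2.24 kΩ

Required fraction k = V_out/V_DC = 0.3931.
R1 = R2·(1/k − 1) = 1.45 × 1.544 = 2.239 kΩ.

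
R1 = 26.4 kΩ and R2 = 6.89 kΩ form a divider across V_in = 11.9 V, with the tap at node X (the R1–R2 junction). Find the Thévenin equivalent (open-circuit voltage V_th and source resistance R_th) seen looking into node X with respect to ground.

Open-circuit (no load on X): V_th = V_in · R2/(R1 + R2) = 11.9 × 6.89/(26.40 + 6.89) = 2.463 V.
Zeroing V_in shorts the top of R1 to ground, so R_th = R1 ‖ R2 = 5.464 kΩ.

V_th ≈ 2.46 V, R_th ≈ 5.46 kΩ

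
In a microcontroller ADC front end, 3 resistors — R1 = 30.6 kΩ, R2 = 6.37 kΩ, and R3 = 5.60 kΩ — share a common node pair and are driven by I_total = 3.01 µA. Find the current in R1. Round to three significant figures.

Total conductance ΣG = 1/30.6 + 1/6.37 + 1/5.60 = 0.3682 (units of 1/kΩ).
By the current-divider rule, I = I_total · G_k/ΣG = 3.01 × 0.08875 = 0.2671 µA.

I ≈ 0.267 µA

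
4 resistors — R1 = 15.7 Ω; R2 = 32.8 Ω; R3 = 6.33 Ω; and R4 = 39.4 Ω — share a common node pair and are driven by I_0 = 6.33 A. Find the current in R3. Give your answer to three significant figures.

I ≈ 3.60 A

ΣG = 1/15.7 + 1/32.8 + 1/6.33 + 1/39.4 = 0.2775.
Current divider: I(R3) = I_0 · G_k/ΣG = 6.33 × (0.1580/0.2775) = 6.33 × 0.5692 = 3.603 A.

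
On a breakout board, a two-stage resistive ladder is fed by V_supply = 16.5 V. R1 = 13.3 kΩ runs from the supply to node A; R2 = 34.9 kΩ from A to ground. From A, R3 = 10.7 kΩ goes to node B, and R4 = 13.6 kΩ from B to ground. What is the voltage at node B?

V_B ≈ 4.79 V

Node A sees R2 in parallel with the series input of stage 2, R3 + R4 = 24.30 kΩ.
R2 ‖ (R3+R4) = 14.33 kΩ.
V_A = 16.5 × 14.33/(13.3 + 14.33) = 8.556 V.
Stage 2 is unloaded, so V_B = V_A · R4/(R3+R4) = 8.556 × 13.6/24.30 = 4.789 V.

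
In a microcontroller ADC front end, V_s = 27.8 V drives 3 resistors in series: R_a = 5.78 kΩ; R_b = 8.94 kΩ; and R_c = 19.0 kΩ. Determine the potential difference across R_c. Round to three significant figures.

V ≈ 15.7 V

ΣR = 5.78 + 8.94 + 19.0 = 33.72 kΩ.
V = V_s · R/ΣR = 27.8 × 0.5635 = 15.66 V.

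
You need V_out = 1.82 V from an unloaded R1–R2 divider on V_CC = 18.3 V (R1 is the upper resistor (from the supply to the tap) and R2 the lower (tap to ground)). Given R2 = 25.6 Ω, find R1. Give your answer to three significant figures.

Required fraction k = V_out/V_CC = 0.09945.
Rearranging, R1 = R2·(1−k)/k = 25.6 × 9.055 = 231.8 Ω.

R1 ≈ 232 Ω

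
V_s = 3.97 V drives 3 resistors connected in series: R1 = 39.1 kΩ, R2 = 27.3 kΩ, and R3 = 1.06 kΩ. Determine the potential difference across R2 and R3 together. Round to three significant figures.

V ≈ 1.67 V

Total series resistance ΣR = 39.1 + 27.3 + 1.06 = 67.46 kΩ.
R_{R2..R3} = 27.3 + 1.06 = 28.36 kΩ.
V = V_s · R/ΣR = 3.97 × 0.4204 = 1.669 V.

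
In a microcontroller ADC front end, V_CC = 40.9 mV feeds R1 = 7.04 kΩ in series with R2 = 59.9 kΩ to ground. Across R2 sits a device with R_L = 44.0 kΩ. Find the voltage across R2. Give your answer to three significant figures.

V_out ≈ 32.0 mV

R2 ‖ R_L = (59.9 × 44.0)/(59.9 + 44.0) = 25.37 kΩ.
Now apply the divider: V_out = 40.9 × 0.7828 = 32.01 mV.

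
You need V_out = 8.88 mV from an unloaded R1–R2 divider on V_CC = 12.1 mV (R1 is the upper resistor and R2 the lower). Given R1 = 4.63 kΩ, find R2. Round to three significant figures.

R2 ≈ 12.8 kΩ

The divider ratio is R2/(R1+R2) = 8.88/12.1 = 0.7339.
So R2 = R1 · V_out/(V_CC − V_out) = 4.63 × 8.88/(12.1 − 8.88) = 4.63 × 2.758 = 12.77 kΩ.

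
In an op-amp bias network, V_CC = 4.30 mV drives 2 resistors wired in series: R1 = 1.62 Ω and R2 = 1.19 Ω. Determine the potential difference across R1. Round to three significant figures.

Series total: ΣR = 1.62 + 1.19 = 2.810 Ω.
Voltage divider: V = V_CC · (1.620 / 2.810) = 4.30 × 0.5765 = 2.479 mV.

V ≈ 2.48 mV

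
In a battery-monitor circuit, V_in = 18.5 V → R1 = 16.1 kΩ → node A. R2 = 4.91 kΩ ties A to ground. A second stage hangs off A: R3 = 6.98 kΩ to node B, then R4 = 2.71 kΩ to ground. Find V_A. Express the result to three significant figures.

Node A sees R2 in parallel with the series input of stage 2, R3 + R4 = 9.690 kΩ.
Effective lower resistance at A: R2 ‖ 9.690 = 3.259 kΩ.
So V_A = 18.5 × 0.1683 = 3.114 V.

V_A ≈ 3.11 V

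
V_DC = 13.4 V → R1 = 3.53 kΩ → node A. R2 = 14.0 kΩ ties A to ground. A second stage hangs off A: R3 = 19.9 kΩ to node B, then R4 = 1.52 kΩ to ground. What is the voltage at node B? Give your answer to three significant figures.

The second stage (R3 + R4 = 21.42 kΩ) loads node A in parallel with R2.
Effective lower resistance at A: R2 ‖ 21.42 = 8.466 kΩ.
First divider: V_A = V_DC · 8.466/(3.53 + 8.466) = 9.457 V.
V_B = V_A × 0.07096 = 0.6711 V.

V_B ≈ 0.671 V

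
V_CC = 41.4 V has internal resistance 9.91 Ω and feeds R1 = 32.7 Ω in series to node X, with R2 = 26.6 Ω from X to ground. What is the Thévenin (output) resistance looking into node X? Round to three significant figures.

R1' = 9.91 + 32.7 = 42.61 Ω (source resistance + R1).
Looking into X with the source shorted: R_th = R1'·R2/(R1'+R2) = 42.61 × 26.6/69.21 = 16.38 Ω.

R_th ≈ 16.4 Ω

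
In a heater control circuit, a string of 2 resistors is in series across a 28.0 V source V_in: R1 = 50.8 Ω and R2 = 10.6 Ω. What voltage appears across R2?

V ≈ 4.83 V

Series total: ΣR = 50.8 + 10.6 = 61.40 Ω.
By the voltage-divider rule, V = 28.0 × 10.60/61.40 = 4.834 V.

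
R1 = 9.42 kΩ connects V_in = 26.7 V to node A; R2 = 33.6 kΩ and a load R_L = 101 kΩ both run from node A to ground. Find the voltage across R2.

V_out ≈ 19.4 V

R2 ‖ R_L = (33.6 × 101)/(33.6 + 101) = 25.21 kΩ.
Then V_out = V_in · R2'/(R1 + R2') = 26.7 × 25.21/34.63 = 19.44 V.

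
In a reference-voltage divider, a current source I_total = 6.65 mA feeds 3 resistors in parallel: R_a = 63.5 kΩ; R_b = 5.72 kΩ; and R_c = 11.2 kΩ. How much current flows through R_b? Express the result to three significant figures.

I ≈ 4.15 mA

ΣG = 1/63.5 + 1/5.72 + 1/11.2 = 0.2799.
R_b takes the fraction G_k/ΣG = 0.1748/0.2799 = 0.6247, so I = 6.65 × 0.6247 = 4.154 mA.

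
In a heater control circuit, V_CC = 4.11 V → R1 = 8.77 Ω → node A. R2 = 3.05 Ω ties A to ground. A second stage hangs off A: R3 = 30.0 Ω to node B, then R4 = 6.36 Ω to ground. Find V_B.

V_B ≈ 0.175 V

The second stage (R3 + R4 = 36.36 Ω) loads node A in parallel with R2.
Effective lower resistance at A: R2 ‖ 36.36 = 2.814 Ω.
V_A = 4.11 × 2.814/(8.77 + 2.814) = 0.9984 V.
V_B = V_A × 0.1749 = 0.1746 V.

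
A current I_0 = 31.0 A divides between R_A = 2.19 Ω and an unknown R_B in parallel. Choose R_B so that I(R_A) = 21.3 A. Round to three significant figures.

R_B ≈ 4.81 Ω

In a two-way split, I_A/I_0 = R_B/(R_A + R_B).
With f = 0.6871, R_B = R_A · f/(1−f) = 2.19 × 2.196 = 4.809 Ω.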